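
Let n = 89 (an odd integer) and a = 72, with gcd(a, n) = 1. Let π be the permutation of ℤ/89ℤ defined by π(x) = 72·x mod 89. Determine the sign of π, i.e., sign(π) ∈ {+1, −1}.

Orbit of 64 under x↦72x: [64, 69, 73, 5, 4, 21, 88]… (length divides ord_89(72)).
π_72 has 3 disjoint cycles with lengths [44, 44, 1] on {0,…,88}.
n − c = 89 − 3 = 86; sign = (−1)^86 = +1.

+1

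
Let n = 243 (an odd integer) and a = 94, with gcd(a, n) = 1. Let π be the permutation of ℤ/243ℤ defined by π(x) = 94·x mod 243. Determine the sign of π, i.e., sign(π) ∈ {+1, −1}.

Orbit of 106 under x↦94x: [106, 1, 94, 88, 10, 211, 151]… (length divides ord_243(94)).
Cycle type of π: 81×2 + 27×2 + 9×2 + 3×2 + 1×3; total 11 cycles.
n − c = 243 − 11 = 232; sign = (−1)^232 = +1.
(94|243)_J = +1 (Zolotarev's lemma cross-check).

+1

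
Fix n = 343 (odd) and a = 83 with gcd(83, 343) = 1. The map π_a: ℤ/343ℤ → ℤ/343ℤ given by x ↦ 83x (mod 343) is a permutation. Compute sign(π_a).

Orbit of 29 under x↦83x: [29, 6, 155, 174, 36, 244, 15]… (length divides ord_343(83)).
Decompose π into cycles: lengths [98, 98, 98, 14, 14, 14, 2, 2, 2, 1] (10 cycles, including the fixed point 0).
343 − 10 = 333 transpositions; sign(π) = (−1)^333 = -1.

-1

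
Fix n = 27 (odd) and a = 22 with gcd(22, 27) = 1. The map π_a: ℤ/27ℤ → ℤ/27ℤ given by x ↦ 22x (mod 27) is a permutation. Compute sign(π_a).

Start at x=1: 1 → 22 → 25 → 10 → 4 → 7 → 19 → … (one orbit).
Decompose π into cycles: lengths [9, 9, 3, 3, 1, 1, 1] (7 cycles, including the fixed point 0).
7 cycles on 27: each ℓ→(−1)^(ℓ−1), product (−1)^20 = +1.

+1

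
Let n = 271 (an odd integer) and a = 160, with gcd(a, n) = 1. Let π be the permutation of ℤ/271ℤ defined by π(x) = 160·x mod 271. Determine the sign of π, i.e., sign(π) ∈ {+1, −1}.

+1

Orbit of 88 under x↦160x: [88, 259, 248, 114, 83, 1, 160]… (length divides ord_271(160)).
Cycle type of π: 27×10 + 1; total 11 cycles.
n − c = 271 − 11 = 260; sign = (−1)^260 = +1.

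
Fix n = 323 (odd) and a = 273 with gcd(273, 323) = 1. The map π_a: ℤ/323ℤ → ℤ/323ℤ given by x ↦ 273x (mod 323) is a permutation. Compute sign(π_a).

+1

Trace 239: π^k(239) = [239, 1, 273] for k=0..2.
Decompose π into cycles: lengths [3, 3, 3, 3, 3, 3, 3, 3, 3, 3, 3, 3, 3, 3, 3, 3, 3, 3, 3, 3, 3, 3, 3, 3, 3, 3, 3, 3, 3, 3, 3, 3, 3, 3, 3, 3, 3, 3, 3, 3, 3, 3, 3, 3, 3, 3, 3, 3, 3, 3, 3, 3, 3, 3, 3, 3, 3, 3, 3, 3, 3, 3, 3, 3, 3, 3, 3, 3, 3, 3, 3, 3, 3, 3, 3, 3, 3, 3, 3, 3, 3, 3, 3, 3, 3, 3, 3, 3, 3, 3, 3, 3, 3, 3, 3, 3, 3, 3, 3, 3, 3, 3, 1, 1, 1, 1, 1, 1, 1, 1, 1, 1, 1, 1, 1, 1, 1, 1, 1] (119 cycles, including the fixed point 0).
323 − 119 = 204 transpositions; sign(π) = (−1)^204 = +1.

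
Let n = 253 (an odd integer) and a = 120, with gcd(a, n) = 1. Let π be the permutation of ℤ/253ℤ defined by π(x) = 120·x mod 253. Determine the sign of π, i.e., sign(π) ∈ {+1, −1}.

Trace 100: π^k(100) = [100, 109, 177, 241, 78, 252, 133] for k=0..6.
Cycle type of π: 22×11 + 2×5 + 1; total 17 cycles.
With 17 cycles on 253 points, sign = (−1)^{253−17} = +1.
Zolotarev: (120|253) = +1, matching the cycle-count sign.

+1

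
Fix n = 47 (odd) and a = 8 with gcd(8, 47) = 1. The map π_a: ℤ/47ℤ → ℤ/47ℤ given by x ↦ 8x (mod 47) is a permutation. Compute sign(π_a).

+1

Orbit of 2 under x↦8x: [2, 16, 34, 37, 14, 18, 3]… (length divides ord_47(8)).
The orbit structure of x ↦ 8x mod 47: 3 orbits of sizes [23, 23, 1].
Σ(ℓ_i−1) = 47−3 = 44; sign = (−1)^44 = +1.
Check: (8/47) = +1 by Zolotarev.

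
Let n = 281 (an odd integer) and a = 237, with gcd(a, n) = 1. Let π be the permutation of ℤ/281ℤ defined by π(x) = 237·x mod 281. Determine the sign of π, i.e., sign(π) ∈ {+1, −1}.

Trace 270: π^k(270) = [270, 203, 60, 170, 107, 69, 55] for k=0..6.
Cycle type of π: 280 + 1; total 2 cycles.
Σ(ℓ_i−1) = 281−2 = 279; sign = (−1)^279 = -1.

-1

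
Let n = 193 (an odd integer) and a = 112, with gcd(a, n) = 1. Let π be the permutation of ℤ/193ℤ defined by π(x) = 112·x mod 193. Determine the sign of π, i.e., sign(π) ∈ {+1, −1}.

+1

Start at x=192: 192 → 81 → 1 → 112 → 192 (one orbit).
Cycle type of π: 4×48 + 1; total 49 cycles.
193 − 49 = 144 transpositions; sign(π) = (−1)^144 = +1.
Check: (112/193) = +1 by Zolotarev.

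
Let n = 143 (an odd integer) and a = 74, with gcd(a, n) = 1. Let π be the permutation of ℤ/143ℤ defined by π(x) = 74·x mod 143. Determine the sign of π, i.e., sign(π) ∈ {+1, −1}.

Start at x=139: 139 → 133 → 118 → 9 → 94 → 92 → 87 → … (one orbit).
10 cycles of lengths [30, 30, 30, 30, 10, 3, 3, 3, 3, 1].
10 cycles on 143: each ℓ→(−1)^(ℓ−1), product (−1)^133 = -1.
Check: (74/143) = -1 by Zolotarev.

-1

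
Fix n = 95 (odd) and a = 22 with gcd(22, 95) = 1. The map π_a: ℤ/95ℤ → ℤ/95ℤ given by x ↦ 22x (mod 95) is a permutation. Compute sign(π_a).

Orbit of 2 under x↦22x: [2, 44, 18, 16, 67, 49, 33]… (length divides ord_95(22)).
5 cycles of lengths [36, 36, 18, 4, 1].
sign(π) = (−1)^{n − #cycles} = (−1)^{95−5} = (−1)^90 = +1.
(22|95)_J = +1 (Zolotarev's lemma cross-check).

+1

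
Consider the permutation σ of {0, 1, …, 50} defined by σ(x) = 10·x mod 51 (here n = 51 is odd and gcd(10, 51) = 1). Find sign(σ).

-1

Orbit of 1 under x↦10x: [1, 10, 49, 31, 4, 40, 43]… (length divides ord_51(10)).
π_10 has 6 disjoint cycles with lengths [16, 16, 16, 1, 1, 1] on {0,…,50}.
sign(π) = (−1)^{n − #cycles} = (−1)^{51−6} = (−1)^45 = -1.
Zolotarev: (10|51) = -1, matching the cycle-count sign.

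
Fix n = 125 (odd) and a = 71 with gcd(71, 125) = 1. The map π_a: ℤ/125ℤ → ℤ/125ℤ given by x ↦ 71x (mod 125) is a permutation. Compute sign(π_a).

+1

Start at x=76: 76 → 21 → 116 → 111 → 6 → 51 → 121 → … (one orbit).
The orbit structure of x ↦ 71x mod 125: 13 orbits of sizes [25, 25, 25, 25, 5, 5, 5, 5, 1, 1, 1, 1, 1].
sign(π) = (−1)^{n − #cycles} = (−1)^{125−13} = (−1)^112 = +1.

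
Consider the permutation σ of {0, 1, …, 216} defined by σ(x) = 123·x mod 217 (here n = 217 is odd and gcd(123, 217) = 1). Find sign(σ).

Trace 92: π^k(92) = [92, 32, 30, 1, 123, 156] for k=0..5.
The orbit structure of x ↦ 123x mod 217: 48 orbits of sizes [6, 6, 6, 6, 6, 6, 6, 6, 6, 6, 6, 6, 6, 6, 6, 6, 6, 6, 6, 6, 6, 6, 6, 6, 6, 6, 6, 6, 6, 6, 3, 3, 2, 2, 2, 2, 2, 2, 2, 2, 2, 2, 2, 2, 2, 2, 2, 1].
With 48 cycles on 217 points, sign = (−1)^{217−48} = -1.
The Jacobi symbol (123|217) = -1 (Zolotarev) agrees.

-1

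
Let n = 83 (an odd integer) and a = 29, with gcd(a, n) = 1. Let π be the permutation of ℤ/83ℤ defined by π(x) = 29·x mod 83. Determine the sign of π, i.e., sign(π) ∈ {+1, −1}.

Trace 25: π^k(25) = [25, 61, 26, 7, 37, 77, 75] for k=0..6.
π_29 has 3 disjoint cycles with lengths [41, 41, 1] on {0,…,82}.
83 − 3 = 80 transpositions; sign(π) = (−1)^80 = +1.

+1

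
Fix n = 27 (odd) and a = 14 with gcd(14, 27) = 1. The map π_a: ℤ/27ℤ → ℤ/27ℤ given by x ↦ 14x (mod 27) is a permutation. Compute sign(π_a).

-1

Orbit of 5 under x↦14x: [5, 16, 8, 4, 2, 1, 14]… (length divides ord_27(14)).
Decompose π into cycles: lengths [18, 6, 2, 1] (4 cycles, including the fixed point 0).
sign(π) = (−1)^{n − #cycles} = (−1)^{27−4} = (−1)^23 = -1.
Via Zolotarev, sign(π_{14}) = (14|27) = -1.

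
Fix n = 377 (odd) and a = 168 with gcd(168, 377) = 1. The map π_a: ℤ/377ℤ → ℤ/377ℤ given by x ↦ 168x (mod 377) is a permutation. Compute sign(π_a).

Start at x=233: 233 → 313 → 181 → 248 → 194 → 170 → 285 → … (one orbit).
35 cycles of lengths [14, 14, 14, 14, 14, 14, 14, 14, 14, 14, 14, 14, 14, 14, 14, 14, 14, 14, 14, 14, 14, 14, 14, 14, 7, 7, 7, 7, 2, 2, 2, 2, 2, 2, 1].
Σ(ℓ_i−1) = 377−35 = 342; sign = (−1)^342 = +1.
Via Zolotarev, sign(π_{168}) = (168|377) = +1.

+1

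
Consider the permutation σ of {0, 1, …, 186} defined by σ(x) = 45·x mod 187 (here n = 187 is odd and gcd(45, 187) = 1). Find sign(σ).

Trace 23: π^k(23) = [23, 100, 12, 166, 177, 111, 133] for k=0..6.
22 cycles of lengths [16, 16, 16, 16, 16, 16, 16, 16, 16, 16, 16, 1, 1, 1, 1, 1, 1, 1, 1, 1, 1, 1].
n − c = 187 − 22 = 165; sign = (−1)^165 = -1.

-1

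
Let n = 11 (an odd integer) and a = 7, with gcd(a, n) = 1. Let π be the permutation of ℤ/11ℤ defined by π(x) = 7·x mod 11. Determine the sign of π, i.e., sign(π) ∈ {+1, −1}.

-1

Trace 1: π^k(1) = [1, 7, 5, 2, 3, 10, 4] for k=0..6.
Cycle type of π: 10 + 1; total 2 cycles.
sign(π) = (−1)^{n − #cycles} = (−1)^{11−2} = (−1)^9 = -1.
The Jacobi symbol (7|11) = -1 (Zolotarev) agrees.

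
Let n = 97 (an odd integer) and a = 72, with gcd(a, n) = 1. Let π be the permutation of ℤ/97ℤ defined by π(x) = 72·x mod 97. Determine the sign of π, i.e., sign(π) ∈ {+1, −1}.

Start at x=24: 24 → 79 → 62 → 2 → 47 → 86 → 81 → … (one orbit).
Cycle type of π: 48×2 + 1; total 3 cycles.
97 − 3 = 94 transpositions; sign(π) = (−1)^94 = +1.
Check: (72/97) = +1 by Zolotarev.

+1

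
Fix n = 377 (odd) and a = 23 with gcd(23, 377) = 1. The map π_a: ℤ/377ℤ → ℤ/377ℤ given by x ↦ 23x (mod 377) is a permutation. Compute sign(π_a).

Orbit of 1 under x↦23x: [1, 23, 152, 103, 107, 199, 53]… (length divides ord_377(23)).
π_23 has 15 disjoint cycles with lengths [42, 42, 42, 42, 42, 42, 42, 42, 7, 7, 7, 7, 6, 6, 1] on {0,…,376}.
With 15 cycles on 377 points, sign = (−1)^{377−15} = +1.
(23|377)_J = +1 (Zolotarev's lemma cross-check).

+1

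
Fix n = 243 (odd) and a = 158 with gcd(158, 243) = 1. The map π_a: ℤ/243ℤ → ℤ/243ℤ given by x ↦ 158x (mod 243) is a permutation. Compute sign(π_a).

Orbit of 77 under x↦158x: [77, 16, 98, 175, 191, 46, 221]… (length divides ord_243(158)).
Decompose π into cycles: lengths [162, 54, 18, 6, 2, 1] (6 cycles, including the fixed point 0).
sign(π) = (−1)^{n − #cycles} = (−1)^{243−6} = (−1)^237 = -1.
Zolotarev: (158|243) = -1, matching the cycle-count sign.

-1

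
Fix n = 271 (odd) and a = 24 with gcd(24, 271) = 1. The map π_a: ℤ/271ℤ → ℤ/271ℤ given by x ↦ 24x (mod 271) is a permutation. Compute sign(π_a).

-1

Orbit of 119 under x↦24x: [119, 146, 252, 86, 167, 214, 258]… (length divides ord_271(24)).
Decompose π into cycles: lengths [90, 90, 90, 1] (4 cycles, including the fixed point 0).
271 − 4 = 267 transpositions; sign(π) = (−1)^267 = -1.
Check: (24/271) = -1 by Zolotarev.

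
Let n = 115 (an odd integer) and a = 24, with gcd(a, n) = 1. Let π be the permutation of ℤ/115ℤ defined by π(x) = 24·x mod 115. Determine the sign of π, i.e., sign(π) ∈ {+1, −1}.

Start at x=1: 1 → 24 → 1 (one orbit).
Decompose π into cycles: lengths [2, 2, 2, 2, 2, 2, 2, 2, 2, 2, 2, 2, 2, 2, 2, 2, 2, 2, 2, 2, 2, 2, 2, 2, 2, 2, 2, 2, 2, 2, 2, 2, 2, 2, 2, 2, 2, 2, 2, 2, 2, 2, 2, 2, 2, 2, 1, 1, 1, 1, 1, 1, 1, 1, 1, 1, 1, 1, 1, 1, 1, 1, 1, 1, 1, 1, 1, 1, 1] (69 cycles, including the fixed point 0).
n − c = 115 − 69 = 46; sign = (−1)^46 = +1.
Via Zolotarev, sign(π_{24}) = (24|115) = +1.

+1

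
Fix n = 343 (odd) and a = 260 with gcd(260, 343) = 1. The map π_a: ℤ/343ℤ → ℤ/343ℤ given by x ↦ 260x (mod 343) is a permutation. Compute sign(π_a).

Orbit of 64 under x↦260x: [64, 176, 141, 302, 316, 183, 246]… (length divides ord_343(260)).
Decompose π into cycles: lengths [49, 49, 49, 49, 49, 49, 7, 7, 7, 7, 7, 7, 1, 1, 1, 1, 1, 1, 1] (19 cycles, including the fixed point 0).
sign(π) = (−1)^{n − #cycles} = (−1)^{343−19} = (−1)^324 = +1.
Zolotarev: (260|343) = +1, matching the cycle-count sign.

+1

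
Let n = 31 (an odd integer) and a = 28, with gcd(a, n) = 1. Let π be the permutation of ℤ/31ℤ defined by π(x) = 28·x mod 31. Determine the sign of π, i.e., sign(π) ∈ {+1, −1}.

+1

Trace 9: π^k(9) = [9, 4, 19, 5, 16, 14, 20] for k=0..6.
Cycle type of π: 15×2 + 1; total 3 cycles.
With 3 cycles on 31 points, sign = (−1)^{31−3} = +1.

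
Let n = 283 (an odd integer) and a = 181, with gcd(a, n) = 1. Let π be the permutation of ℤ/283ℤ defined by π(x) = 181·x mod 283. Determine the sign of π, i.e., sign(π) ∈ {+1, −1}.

+1

Orbit of 244 under x↦181x: [244, 16, 66, 60, 106, 225, 256]… (length divides ord_283(181)).
Decompose π into cycles: lengths [47, 47, 47, 47, 47, 47, 1] (7 cycles, including the fixed point 0).
n − c = 283 − 7 = 276; sign = (−1)^276 = +1.
(181|283)_J = +1 (Zolotarev's lemma cross-check).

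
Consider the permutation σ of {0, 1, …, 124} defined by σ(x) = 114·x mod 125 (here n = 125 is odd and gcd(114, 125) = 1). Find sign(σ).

+1

Orbit of 26 under x↦114x: [26, 89, 21, 19, 41, 49, 86]… (length divides ord_125(114)).
Cycle type of π: 50×2 + 10×2 + 2×2 + 1; total 7 cycles.
sign(π) = (−1)^{n − #cycles} = (−1)^{125−7} = (−1)^118 = +1.
Zolotarev: (114|125) = +1, matching the cycle-count sign.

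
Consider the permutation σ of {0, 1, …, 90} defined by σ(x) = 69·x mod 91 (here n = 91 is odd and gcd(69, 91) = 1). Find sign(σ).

-1

Orbit of 90 under x↦69x: [90, 22, 62, 1, 69, 29]… (length divides ord_91(69)).
π_69 has 18 disjoint cycles with lengths [6, 6, 6, 6, 6, 6, 6, 6, 6, 6, 6, 6, 6, 6, 2, 2, 2, 1] on {0,…,90}.
91 − 18 = 73 transpositions; sign(π) = (−1)^73 = -1.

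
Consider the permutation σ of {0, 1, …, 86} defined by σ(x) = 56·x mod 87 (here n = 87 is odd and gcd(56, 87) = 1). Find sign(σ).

Start at x=1: 1 → 56 → 4 → 50 → 16 → 26 → 64 → … (one orbit).
Decompose π into cycles: lengths [28, 28, 28, 2, 1] (5 cycles, including the fixed point 0).
Σ(ℓ_i−1) = 87−5 = 82; sign = (−1)^82 = +1.
Via Zolotarev, sign(π_{56}) = (56|87) = +1.

+1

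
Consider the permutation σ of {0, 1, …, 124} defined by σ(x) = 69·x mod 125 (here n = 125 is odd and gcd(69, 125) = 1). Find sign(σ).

Trace 9: π^k(9) = [9, 121, 99, 81, 89, 16, 104] for k=0..6.
Cycle lengths of π_69 on ℤ/125ℤ: [50, 50, 10, 10, 2, 2, 1]; 7 cycles in total.
Σ(ℓ_i−1) = 125−7 = 118; sign = (−1)^118 = +1.

+1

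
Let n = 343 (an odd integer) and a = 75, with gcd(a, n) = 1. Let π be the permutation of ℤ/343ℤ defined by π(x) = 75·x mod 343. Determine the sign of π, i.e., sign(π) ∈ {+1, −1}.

Orbit of 158 under x↦75x: [158, 188, 37, 31, 267, 131, 221]… (length divides ord_343(75)).
4 cycles of lengths [294, 42, 6, 1].
With 4 cycles on 343 points, sign = (−1)^{343−4} = -1.
Via Zolotarev, sign(π_{75}) = (75|343) = -1.

-1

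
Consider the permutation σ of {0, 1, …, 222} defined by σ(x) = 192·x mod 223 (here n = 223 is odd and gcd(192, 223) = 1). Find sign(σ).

Start at x=87: 87 → 202 → 205 → 112 → 96 → 146 → 157 → … (one orbit).
Cycle lengths of π_192 on ℤ/223ℤ: [222, 1]; 2 cycles in total.
Σ(ℓ_i−1) = 223−2 = 221; sign = (−1)^221 = -1.

-1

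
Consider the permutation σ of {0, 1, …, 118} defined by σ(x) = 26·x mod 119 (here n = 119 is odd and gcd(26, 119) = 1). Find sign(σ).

-1

Orbit of 1 under x↦26x: [1, 26, 81, 83, 16, 59, 106]… (length divides ord_119(26)).
8 cycles of lengths [24, 24, 24, 24, 8, 8, 6, 1].
With 8 cycles on 119 points, sign = (−1)^{119−8} = -1.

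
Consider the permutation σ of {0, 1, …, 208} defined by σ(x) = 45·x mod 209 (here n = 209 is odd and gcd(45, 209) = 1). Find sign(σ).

+1

Start at x=144: 144 → 1 → 45 → 144 (one orbit).
77 cycles of lengths [3, 3, 3, 3, 3, 3, 3, 3, 3, 3, 3, 3, 3, 3, 3, 3, 3, 3, 3, 3, 3, 3, 3, 3, 3, 3, 3, 3, 3, 3, 3, 3, 3, 3, 3, 3, 3, 3, 3, 3, 3, 3, 3, 3, 3, 3, 3, 3, 3, 3, 3, 3, 3, 3, 3, 3, 3, 3, 3, 3, 3, 3, 3, 3, 3, 3, 1, 1, 1, 1, 1, 1, 1, 1, 1, 1, 1].
209 − 77 = 132 transpositions; sign(π) = (−1)^132 = +1.
The Jacobi symbol (45|209) = +1 (Zolotarev) agrees.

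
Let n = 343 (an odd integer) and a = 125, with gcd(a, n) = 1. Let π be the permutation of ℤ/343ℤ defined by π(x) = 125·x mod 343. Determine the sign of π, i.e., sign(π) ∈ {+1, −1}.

-1

Start at x=232: 232 → 188 → 176 → 48 → 169 → 202 → 211 → … (one orbit).
Decompose π into cycles: lengths [98, 98, 98, 14, 14, 14, 2, 2, 2, 1] (10 cycles, including the fixed point 0).
10 cycles on 343: each ℓ→(−1)^(ℓ−1), product (−1)^333 = -1.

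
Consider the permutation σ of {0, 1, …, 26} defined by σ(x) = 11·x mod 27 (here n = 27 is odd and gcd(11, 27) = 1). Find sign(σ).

Trace 7: π^k(7) = [7, 23, 10, 2, 22, 26, 16] for k=0..6.
Cycle type of π: 18 + 6 + 2 + 1; total 4 cycles.
sign(π) = (−1)^{n − #cycles} = (−1)^{27−4} = (−1)^23 = -1.
Check: (11/27) = -1 by Zolotarev.

-1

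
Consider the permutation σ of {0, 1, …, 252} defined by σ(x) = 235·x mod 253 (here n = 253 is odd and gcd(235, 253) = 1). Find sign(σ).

Start at x=158: 158 → 192 → 86 → 223 → 34 → 147 → 137 → … (one orbit).
6 cycles of lengths [110, 110, 22, 5, 5, 1].
253 − 6 = 247 transpositions; sign(π) = (−1)^247 = -1.

-1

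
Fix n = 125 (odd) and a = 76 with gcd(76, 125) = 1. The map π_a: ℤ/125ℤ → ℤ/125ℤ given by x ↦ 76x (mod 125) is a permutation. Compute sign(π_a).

+1

Trace 26: π^k(26) = [26, 101, 51, 1, 76] for k=0..4.
Cycle type of π: 5×20 + 1×25; total 45 cycles.
Σ(ℓ_i−1) = 125−45 = 80; sign = (−1)^80 = +1.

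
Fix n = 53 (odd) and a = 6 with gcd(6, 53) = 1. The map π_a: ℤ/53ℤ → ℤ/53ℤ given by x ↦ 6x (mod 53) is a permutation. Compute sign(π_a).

+1

Orbit of 24 under x↦6x: [24, 38, 16, 43, 46, 11, 13]… (length divides ord_53(6)).
π_6 has 3 disjoint cycles with lengths [26, 26, 1] on {0,…,52}.
n − c = 53 − 3 = 50; sign = (−1)^50 = +1.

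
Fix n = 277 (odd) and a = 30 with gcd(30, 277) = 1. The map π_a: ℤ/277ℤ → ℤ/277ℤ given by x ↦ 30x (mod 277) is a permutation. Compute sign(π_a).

Trace 30: π^k(30) = [30, 69, 131, 52, 175, 264, 164] for k=0..6.
13 cycles of lengths [23, 23, 23, 23, 23, 23, 23, 23, 23, 23, 23, 23, 1].
Σ(ℓ_i−1) = 277−13 = 264; sign = (−1)^264 = +1.
(30|277)_J = +1 (Zolotarev's lemma cross-check).

+1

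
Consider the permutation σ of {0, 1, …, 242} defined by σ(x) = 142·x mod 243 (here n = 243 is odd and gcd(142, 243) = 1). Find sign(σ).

Orbit of 70 under x↦142x: [70, 220, 136, 115, 49, 154, 241]… (length divides ord_243(142)).
The orbit structure of x ↦ 142x mod 243: 11 orbits of sizes [81, 81, 27, 27, 9, 9, 3, 3, 1, 1, 1].
sign(π) = (−1)^{n − #cycles} = (−1)^{243−11} = (−1)^232 = +1.

+1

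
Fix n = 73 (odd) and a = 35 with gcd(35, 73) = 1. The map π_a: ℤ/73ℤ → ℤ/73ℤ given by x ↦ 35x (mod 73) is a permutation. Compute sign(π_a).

Trace 23: π^k(23) = [23, 2, 70, 41, 48, 1, 35] for k=0..6.
The orbit structure of x ↦ 35x mod 73: 3 orbits of sizes [36, 36, 1].
sign(π) = (−1)^{n − #cycles} = (−1)^{73−3} = (−1)^70 = +1.
Check: (35/73) = +1 by Zolotarev.

+1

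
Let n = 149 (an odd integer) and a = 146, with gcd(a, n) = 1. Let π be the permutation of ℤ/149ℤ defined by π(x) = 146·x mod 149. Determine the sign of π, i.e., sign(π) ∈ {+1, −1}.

Trace 14: π^k(14) = [14, 107, 126, 69, 91, 25, 74] for k=0..6.
π_146 has 2 disjoint cycles with lengths [148, 1] on {0,…,148}.
With 2 cycles on 149 points, sign = (−1)^{149−2} = -1.
Via Zolotarev, sign(π_{146}) = (146|149) = -1.

-1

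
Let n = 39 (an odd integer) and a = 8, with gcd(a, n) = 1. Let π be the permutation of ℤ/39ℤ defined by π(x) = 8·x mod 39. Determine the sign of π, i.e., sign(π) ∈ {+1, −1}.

Orbit of 25 under x↦8x: [25, 5, 1, 8]… (length divides ord_39(8)).
π_8 has 11 disjoint cycles with lengths [4, 4, 4, 4, 4, 4, 4, 4, 4, 2, 1] on {0,…,38}.
39 − 11 = 28 transpositions; sign(π) = (−1)^28 = +1.
Via Zolotarev, sign(π_{8}) = (8|39) = +1.

+1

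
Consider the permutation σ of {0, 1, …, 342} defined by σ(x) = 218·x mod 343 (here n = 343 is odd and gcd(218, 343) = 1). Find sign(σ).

+1

Trace 141: π^k(141) = [141, 211, 36, 302, 323, 99, 316] for k=0..6.
Cycle lengths of π_218 on ℤ/343ℤ: [49, 49, 49, 49, 49, 49, 7, 7, 7, 7, 7, 7, 1, 1, 1, 1, 1, 1, 1]; 19 cycles in total.
n − c = 343 − 19 = 324; sign = (−1)^324 = +1.
Zolotarev: (218|343) = +1, matching the cycle-count sign.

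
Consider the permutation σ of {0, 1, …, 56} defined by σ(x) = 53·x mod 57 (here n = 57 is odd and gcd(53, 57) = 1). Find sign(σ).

+1

Trace 56: π^k(56) = [56, 4, 41, 7, 29, 55, 8] for k=0..6.
π_53 has 5 disjoint cycles with lengths [18, 18, 18, 2, 1] on {0,…,56}.
n − c = 57 − 5 = 52; sign = (−1)^52 = +1.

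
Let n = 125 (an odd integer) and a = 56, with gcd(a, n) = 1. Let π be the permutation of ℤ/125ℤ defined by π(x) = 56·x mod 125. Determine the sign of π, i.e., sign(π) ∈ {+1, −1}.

+1

Start at x=41: 41 → 46 → 76 → 6 → 86 → 66 → 71 → … (one orbit).
Decompose π into cycles: lengths [25, 25, 25, 25, 5, 5, 5, 5, 1, 1, 1, 1, 1] (13 cycles, including the fixed point 0).
With 13 cycles on 125 points, sign = (−1)^{125−13} = +1.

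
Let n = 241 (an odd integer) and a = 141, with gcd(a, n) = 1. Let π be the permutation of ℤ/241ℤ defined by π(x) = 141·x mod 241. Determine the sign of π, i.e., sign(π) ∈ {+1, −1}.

Start at x=100: 100 → 122 → 91 → 58 → 225 → 154 → 24 → … (one orbit).
π_141 has 9 disjoint cycles with lengths [30, 30, 30, 30, 30, 30, 30, 30, 1] on {0,…,240}.
Σ(ℓ_i−1) = 241−9 = 232; sign = (−1)^232 = +1.
Via Zolotarev, sign(π_{141}) = (141|241) = +1.

+1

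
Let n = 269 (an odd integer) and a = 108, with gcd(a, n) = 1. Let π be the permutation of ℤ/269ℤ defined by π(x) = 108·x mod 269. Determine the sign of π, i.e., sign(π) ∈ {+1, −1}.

-1

Trace 245: π^k(245) = [245, 98, 93, 91, 144, 219, 249] for k=0..6.
Cycle type of π: 268 + 1; total 2 cycles.
With 2 cycles on 269 points, sign = (−1)^{269−2} = -1.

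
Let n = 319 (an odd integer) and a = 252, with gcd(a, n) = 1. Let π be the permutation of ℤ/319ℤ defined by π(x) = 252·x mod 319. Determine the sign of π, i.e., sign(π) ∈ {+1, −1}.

-1

Trace 45: π^k(45) = [45, 175, 78, 197, 199, 65, 111] for k=0..6.
Cycle lengths of π_252 on ℤ/319ℤ: [14, 14, 14, 14, 14, 14, 14, 14, 14, 14, 14, 14, 14, 14, 14, 14, 14, 14, 14, 14, 7, 7, 7, 7, 2, 2, 2, 2, 2, 1]; 30 cycles in total.
319 − 30 = 289 transpositions; sign(π) = (−1)^289 = -1.
Check: (252/319) = -1 by Zolotarev.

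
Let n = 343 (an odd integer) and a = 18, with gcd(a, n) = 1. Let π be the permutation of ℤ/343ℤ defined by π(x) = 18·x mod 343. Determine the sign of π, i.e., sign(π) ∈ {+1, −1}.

+1

Start at x=324: 324 → 1 → 18 → 324 (one orbit).
Cycle type of π: 3×114 + 1; total 115 cycles.
343 − 115 = 228 transpositions; sign(π) = (−1)^228 = +1.
The Jacobi symbol (18|343) = +1 (Zolotarev) agrees.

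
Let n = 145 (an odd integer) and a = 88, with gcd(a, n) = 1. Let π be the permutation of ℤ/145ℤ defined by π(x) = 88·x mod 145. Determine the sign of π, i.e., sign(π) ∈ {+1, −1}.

Trace 59: π^k(59) = [59, 117, 1, 88] for k=0..3.
Cycle type of π: 4×29 + 1×29; total 58 cycles.
n − c = 145 − 58 = 87; sign = (−1)^87 = -1.

-1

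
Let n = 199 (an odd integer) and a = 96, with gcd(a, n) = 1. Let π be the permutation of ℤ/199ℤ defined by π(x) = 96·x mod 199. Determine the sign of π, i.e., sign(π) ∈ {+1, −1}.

-1

Trace 138: π^k(138) = [138, 114, 198, 103, 137, 18, 136] for k=0..6.
10 cycles of lengths [22, 22, 22, 22, 22, 22, 22, 22, 22, 1].
With 10 cycles on 199 points, sign = (−1)^{199−10} = -1.
Check: (96/199) = -1 by Zolotarev.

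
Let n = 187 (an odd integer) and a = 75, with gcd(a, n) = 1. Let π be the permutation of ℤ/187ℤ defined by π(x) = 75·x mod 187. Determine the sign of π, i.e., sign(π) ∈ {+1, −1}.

Orbit of 133 under x↦75x: [133, 64, 125, 25, 5, 1, 75]… (length divides ord_187(75)).
π_75 has 6 disjoint cycles with lengths [80, 80, 16, 5, 5, 1] on {0,…,186}.
With 6 cycles on 187 points, sign = (−1)^{187−6} = -1.
Check: (75/187) = -1 by Zolotarev.

-1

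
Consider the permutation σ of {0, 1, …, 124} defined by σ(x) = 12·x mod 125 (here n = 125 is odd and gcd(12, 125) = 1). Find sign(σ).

Trace 119: π^k(119) = [119, 53, 11, 7, 84, 8, 96] for k=0..6.
Cycle lengths of π_12 on ℤ/125ℤ: [100, 20, 4, 1]; 4 cycles in total.
Σ(ℓ_i−1) = 125−4 = 121; sign = (−1)^121 = -1.

-1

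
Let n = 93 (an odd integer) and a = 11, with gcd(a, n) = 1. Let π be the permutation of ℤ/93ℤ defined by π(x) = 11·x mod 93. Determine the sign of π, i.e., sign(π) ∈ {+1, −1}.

Trace 82: π^k(82) = [82, 65, 64, 53, 25, 89, 49] for k=0..6.
The orbit structure of x ↦ 11x mod 93: 5 orbits of sizes [30, 30, 30, 2, 1].
sign(π) = (−1)^{n − #cycles} = (−1)^{93−5} = (−1)^88 = +1.
Via Zolotarev, sign(π_{11}) = (11|93) = +1.

+1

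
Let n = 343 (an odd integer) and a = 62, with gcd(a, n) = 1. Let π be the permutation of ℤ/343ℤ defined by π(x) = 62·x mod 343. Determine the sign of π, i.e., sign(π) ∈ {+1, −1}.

-1

Orbit of 216 under x↦62x: [216, 15, 244, 36, 174, 155, 6]… (length divides ord_343(62)).
Decompose π into cycles: lengths [98, 98, 98, 14, 14, 14, 2, 2, 2, 1] (10 cycles, including the fixed point 0).
343 − 10 = 333 transpositions; sign(π) = (−1)^333 = -1.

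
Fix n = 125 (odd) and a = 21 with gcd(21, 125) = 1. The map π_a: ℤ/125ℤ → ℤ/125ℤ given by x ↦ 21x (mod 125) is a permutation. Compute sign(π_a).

Trace 101: π^k(101) = [101, 121, 41, 111, 81, 76, 96] for k=0..6.
Cycle type of π: 25×4 + 5×4 + 1×5; total 13 cycles.
13 cycles on 125: each ℓ→(−1)^(ℓ−1), product (−1)^112 = +1.
Via Zolotarev, sign(π_{21}) = (21|125) = +1.

+1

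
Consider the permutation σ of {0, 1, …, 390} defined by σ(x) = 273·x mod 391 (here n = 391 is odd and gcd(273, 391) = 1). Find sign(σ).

Start at x=1: 1 → 273 → 239 → 341 → 35 → 171 → 154 → … (one orbit).
34 cycles of lengths [22, 22, 22, 22, 22, 22, 22, 22, 22, 22, 22, 22, 22, 22, 22, 22, 22, 1, 1, 1, 1, 1, 1, 1, 1, 1, 1, 1, 1, 1, 1, 1, 1, 1].
34 cycles on 391: each ℓ→(−1)^(ℓ−1), product (−1)^357 = -1.
(273|391)_J = -1 (Zolotarev's lemma cross-check).

-1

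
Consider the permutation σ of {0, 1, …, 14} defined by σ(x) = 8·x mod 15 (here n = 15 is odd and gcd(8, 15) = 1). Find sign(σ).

+1

Orbit of 8 under x↦8x: [8, 4, 2, 1]… (length divides ord_15(8)).
Decompose π into cycles: lengths [4, 4, 4, 2, 1] (5 cycles, including the fixed point 0).
5 cycles on 15: each ℓ→(−1)^(ℓ−1), product (−1)^10 = +1.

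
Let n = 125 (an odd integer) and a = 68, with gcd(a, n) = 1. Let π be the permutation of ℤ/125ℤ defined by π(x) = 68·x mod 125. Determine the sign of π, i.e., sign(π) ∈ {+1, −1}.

Orbit of 1 under x↦68x: [1, 68, 124, 57]… (length divides ord_125(68)).
π_68 has 32 disjoint cycles with lengths [4, 4, 4, 4, 4, 4, 4, 4, 4, 4, 4, 4, 4, 4, 4, 4, 4, 4, 4, 4, 4, 4, 4, 4, 4, 4, 4, 4, 4, 4, 4, 1] on {0,…,124}.
32 cycles on 125: each ℓ→(−1)^(ℓ−1), product (−1)^93 = -1.
Zolotarev: (68|125) = -1, matching the cycle-count sign.

-1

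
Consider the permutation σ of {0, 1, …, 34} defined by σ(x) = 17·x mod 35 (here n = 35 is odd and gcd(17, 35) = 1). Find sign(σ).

Trace 1: π^k(1) = [1, 17, 9, 13, 11, 12, 29] for k=0..6.
Cycle type of π: 12×2 + 6 + 4 + 1; total 5 cycles.
5 cycles on 35: each ℓ→(−1)^(ℓ−1), product (−1)^30 = +1.
Check: (17/35) = +1 by Zolotarev.

+1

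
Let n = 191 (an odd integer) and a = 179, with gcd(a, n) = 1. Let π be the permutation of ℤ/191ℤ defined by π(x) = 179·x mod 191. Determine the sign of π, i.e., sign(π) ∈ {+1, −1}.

Trace 81: π^k(81) = [81, 174, 13, 35, 153, 74, 67] for k=0..6.
2 cycles of lengths [190, 1].
With 2 cycles on 191 points, sign = (−1)^{191−2} = -1.
Zolotarev: (179|191) = -1, matching the cycle-count sign.

-1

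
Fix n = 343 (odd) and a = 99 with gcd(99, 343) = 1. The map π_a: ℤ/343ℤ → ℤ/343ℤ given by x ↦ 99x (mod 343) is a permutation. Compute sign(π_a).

+1

Start at x=99: 99 → 197 → 295 → 50 → 148 → 246 → 1 → 99 (one orbit).
Cycle lengths of π_99 on ℤ/343ℤ: [7, 7, 7, 7, 7, 7, 7, 7, 7, 7, 7, 7, 7, 7, 7, 7, 7, 7, 7, 7, 7, 7, 7, 7, 7, 7, 7, 7, 7, 7, 7, 7, 7, 7, 7, 7, 7, 7, 7, 7, 7, 7, 1, 1, 1, 1, 1, 1, 1, 1, 1, 1, 1, 1, 1, 1, 1, 1, 1, 1, 1, 1, 1, 1, 1, 1, 1, 1, 1, 1, 1, 1, 1, 1, 1, 1, 1, 1, 1, 1, 1, 1, 1, 1, 1, 1, 1, 1, 1, 1, 1]; 91 cycles in total.
343 − 91 = 252 transpositions; sign(π) = (−1)^252 = +1.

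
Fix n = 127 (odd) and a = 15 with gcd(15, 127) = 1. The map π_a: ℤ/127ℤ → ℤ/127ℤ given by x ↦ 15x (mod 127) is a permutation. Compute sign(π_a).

Orbit of 113 under x↦15x: [113, 44, 25, 121, 37, 47, 70]… (length divides ord_127(15)).
Cycle type of π: 63×2 + 1; total 3 cycles.
sign(π) = (−1)^{n − #cycles} = (−1)^{127−3} = (−1)^124 = +1.
Check: (15/127) = +1 by Zolotarev.

+1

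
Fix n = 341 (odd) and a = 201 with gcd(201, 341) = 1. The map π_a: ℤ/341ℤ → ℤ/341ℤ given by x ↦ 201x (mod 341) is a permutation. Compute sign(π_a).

Start at x=27: 27 → 312 → 309 → 47 → 240 → 159 → 246 → … (one orbit).
Cycle type of π: 10×33 + 5×2 + 1; total 36 cycles.
sign(π) = (−1)^{n − #cycles} = (−1)^{341−36} = (−1)^305 = -1.
The Jacobi symbol (201|341) = -1 (Zolotarev) agrees.

-1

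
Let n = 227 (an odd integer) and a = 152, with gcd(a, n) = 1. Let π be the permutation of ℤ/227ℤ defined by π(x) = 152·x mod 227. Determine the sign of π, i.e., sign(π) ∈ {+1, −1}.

Orbit of 32 under x↦152x: [32, 97, 216, 144, 96, 64, 194]… (length divides ord_227(152)).
Cycle lengths of π_152 on ℤ/227ℤ: [226, 1]; 2 cycles in total.
Σ(ℓ_i−1) = 227−2 = 225; sign = (−1)^225 = -1.

-1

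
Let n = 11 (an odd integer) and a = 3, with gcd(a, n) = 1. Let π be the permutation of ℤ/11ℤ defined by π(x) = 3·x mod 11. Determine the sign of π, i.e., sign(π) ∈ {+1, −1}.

Trace 4: π^k(4) = [4, 1, 3, 9, 5] for k=0..4.
Cycle lengths of π_3 on ℤ/11ℤ: [5, 5, 1]; 3 cycles in total.
sign(π) = (−1)^{n − #cycles} = (−1)^{11−3} = (−1)^8 = +1.
Zolotarev: (3|11) = +1, matching the cycle-count sign.

+1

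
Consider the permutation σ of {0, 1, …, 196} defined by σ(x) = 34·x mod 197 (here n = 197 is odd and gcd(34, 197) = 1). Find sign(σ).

Trace 188: π^k(188) = [188, 88, 37, 76, 23, 191, 190] for k=0..6.
The orbit structure of x ↦ 34x mod 197: 5 orbits of sizes [49, 49, 49, 49, 1].
With 5 cycles on 197 points, sign = (−1)^{197−5} = +1.

+1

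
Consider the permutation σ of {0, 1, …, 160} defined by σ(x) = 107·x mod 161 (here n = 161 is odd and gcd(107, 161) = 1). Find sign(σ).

-1

Orbit of 151 under x↦107x: [151, 57, 142, 60, 141, 114, 123]… (length divides ord_161(107)).
Cycle lengths of π_107 on ℤ/161ℤ: [66, 66, 22, 3, 3, 1]; 6 cycles in total.
161 − 6 = 155 transpositions; sign(π) = (−1)^155 = -1.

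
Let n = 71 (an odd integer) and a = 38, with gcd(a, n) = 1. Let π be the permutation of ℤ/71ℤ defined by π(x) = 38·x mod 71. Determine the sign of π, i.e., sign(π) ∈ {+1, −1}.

+1

Orbit of 25 under x↦38x: [25, 27, 32, 9, 58, 3, 43]… (length divides ord_71(38)).
π_38 has 3 disjoint cycles with lengths [35, 35, 1] on {0,…,70}.
Σ(ℓ_i−1) = 71−3 = 68; sign = (−1)^68 = +1.
(38|71)_J = +1 (Zolotarev's lemma cross-check).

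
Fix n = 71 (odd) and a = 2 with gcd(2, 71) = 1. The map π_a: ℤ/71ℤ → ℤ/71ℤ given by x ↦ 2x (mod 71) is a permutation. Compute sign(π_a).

+1

Start at x=58: 58 → 45 → 19 → 38 → 5 → 10 → 20 → … (one orbit).
3 cycles of lengths [35, 35, 1].
3 cycles on 71: each ℓ→(−1)^(ℓ−1), product (−1)^68 = +1.
The Jacobi symbol (2|71) = +1 (Zolotarev) agrees.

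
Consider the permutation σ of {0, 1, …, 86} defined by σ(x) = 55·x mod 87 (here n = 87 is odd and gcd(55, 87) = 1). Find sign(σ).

Start at x=82: 82 → 73 → 13 → 19 → 1 → 55 → 67 → … (one orbit).
6 cycles of lengths [28, 28, 28, 1, 1, 1].
6 cycles on 87: each ℓ→(−1)^(ℓ−1), product (−1)^81 = -1.
(55|87)_J = -1 (Zolotarev's lemma cross-check).

-1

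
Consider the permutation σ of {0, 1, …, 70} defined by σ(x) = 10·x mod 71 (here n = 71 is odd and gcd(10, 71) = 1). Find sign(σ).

Orbit of 5 under x↦10x: [5, 50, 3, 30, 16, 18, 38]… (length divides ord_71(10)).
Decompose π into cycles: lengths [35, 35, 1] (3 cycles, including the fixed point 0).
n − c = 71 − 3 = 68; sign = (−1)^68 = +1.
Zolotarev: (10|71) = +1, matching the cycle-count sign.

+1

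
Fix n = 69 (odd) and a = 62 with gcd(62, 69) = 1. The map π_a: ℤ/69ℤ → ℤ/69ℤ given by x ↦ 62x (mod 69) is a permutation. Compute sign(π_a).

Orbit of 59 under x↦62x: [59, 1, 62, 49, 2, 55, 29]… (length divides ord_69(62)).
Cycle type of π: 22×2 + 11×2 + 2 + 1; total 6 cycles.
sign(π) = (−1)^{n − #cycles} = (−1)^{69−6} = (−1)^63 = -1.
The Jacobi symbol (62|69) = -1 (Zolotarev) agrees.

-1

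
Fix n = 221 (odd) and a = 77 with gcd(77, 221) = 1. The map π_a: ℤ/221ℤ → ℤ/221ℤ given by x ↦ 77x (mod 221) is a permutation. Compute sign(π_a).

+1

Start at x=1: 1 → 77 → 183 → 168 → 118 → 25 → 157 → … (one orbit).
33 cycles of lengths [8, 8, 8, 8, 8, 8, 8, 8, 8, 8, 8, 8, 8, 8, 8, 8, 8, 8, 8, 8, 8, 8, 8, 8, 8, 8, 2, 2, 2, 2, 2, 2, 1].
Σ(ℓ_i−1) = 221−33 = 188; sign = (−1)^188 = +1.
Check: (77/221) = +1 by Zolotarev.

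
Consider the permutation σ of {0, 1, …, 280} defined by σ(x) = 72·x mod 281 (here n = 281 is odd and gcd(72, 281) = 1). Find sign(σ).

+1

Start at x=175: 175 → 236 → 132 → 231 → 53 → 163 → 215 → … (one orbit).
Decompose π into cycles: lengths [140, 140, 1] (3 cycles, including the fixed point 0).
Σ(ℓ_i−1) = 281−3 = 278; sign = (−1)^278 = +1.
(72|281)_J = +1 (Zolotarev's lemma cross-check).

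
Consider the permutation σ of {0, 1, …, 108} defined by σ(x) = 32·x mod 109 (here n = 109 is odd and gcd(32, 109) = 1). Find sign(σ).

Orbit of 108 under x↦32x: [108, 77, 66, 41, 4, 19, 63]… (length divides ord_109(32)).
π_32 has 4 disjoint cycles with lengths [36, 36, 36, 1] on {0,…,108}.
109 − 4 = 105 transpositions; sign(π) = (−1)^105 = -1.
The Jacobi symbol (32|109) = -1 (Zolotarev) agrees.

-1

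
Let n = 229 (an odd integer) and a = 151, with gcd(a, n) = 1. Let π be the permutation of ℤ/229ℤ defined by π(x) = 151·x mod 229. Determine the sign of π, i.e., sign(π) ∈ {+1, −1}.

Start at x=184: 184 → 75 → 104 → 132 → 9 → 214 → 25 → … (one orbit).
The orbit structure of x ↦ 151x mod 229: 5 orbits of sizes [57, 57, 57, 57, 1].
With 5 cycles on 229 points, sign = (−1)^{229−5} = +1.
The Jacobi symbol (151|229) = +1 (Zolotarev) agrees.

+1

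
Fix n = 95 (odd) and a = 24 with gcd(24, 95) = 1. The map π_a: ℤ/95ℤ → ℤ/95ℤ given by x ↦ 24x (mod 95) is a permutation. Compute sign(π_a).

Trace 36: π^k(36) = [36, 9, 26, 54, 61, 39, 81] for k=0..6.
π_24 has 9 disjoint cycles with lengths [18, 18, 18, 18, 9, 9, 2, 2, 1] on {0,…,94}.
9 cycles on 95: each ℓ→(−1)^(ℓ−1), product (−1)^86 = +1.
The Jacobi symbol (24|95) = +1 (Zolotarev) agrees.

+1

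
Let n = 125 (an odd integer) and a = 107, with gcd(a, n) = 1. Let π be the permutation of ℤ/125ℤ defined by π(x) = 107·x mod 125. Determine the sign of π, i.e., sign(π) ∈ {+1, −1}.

Start at x=101: 101 → 57 → 99 → 93 → 76 → 7 → 124 → … (one orbit).
Cycle lengths of π_107 on ℤ/125ℤ: [20, 20, 20, 20, 20, 4, 4, 4, 4, 4, 4, 1]; 12 cycles in total.
sign(π) = (−1)^{n − #cycles} = (−1)^{125−12} = (−1)^113 = -1.
(107|125)_J = -1 (Zolotarev's lemma cross-check).

-1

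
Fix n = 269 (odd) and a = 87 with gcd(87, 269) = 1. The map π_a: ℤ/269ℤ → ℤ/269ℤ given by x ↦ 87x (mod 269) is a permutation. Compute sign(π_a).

Trace 173: π^k(173) = [173, 256, 214, 57, 117, 226, 25] for k=0..6.
Cycle lengths of π_87 on ℤ/269ℤ: [67, 67, 67, 67, 1]; 5 cycles in total.
5 cycles on 269: each ℓ→(−1)^(ℓ−1), product (−1)^264 = +1.
The Jacobi symbol (87|269) = +1 (Zolotarev) agrees.

+1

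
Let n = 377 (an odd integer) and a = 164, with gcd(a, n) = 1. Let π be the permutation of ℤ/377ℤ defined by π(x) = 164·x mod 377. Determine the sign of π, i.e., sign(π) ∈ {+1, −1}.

Orbit of 21 under x↦164x: [21, 51, 70, 170, 359, 64, 317]… (length divides ord_377(164)).
Cycle type of π: 28×13 + 4×3 + 1; total 17 cycles.
Σ(ℓ_i−1) = 377−17 = 360; sign = (−1)^360 = +1.
Zolotarev: (164|377) = +1, matching the cycle-count sign.

+1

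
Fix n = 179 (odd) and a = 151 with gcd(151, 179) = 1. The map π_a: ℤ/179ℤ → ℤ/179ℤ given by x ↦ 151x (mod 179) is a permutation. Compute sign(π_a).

Trace 82: π^k(82) = [82, 31, 27, 139, 46, 144, 85] for k=0..6.
Cycle type of π: 89×2 + 1; total 3 cycles.
179 − 3 = 176 transpositions; sign(π) = (−1)^176 = +1.

+1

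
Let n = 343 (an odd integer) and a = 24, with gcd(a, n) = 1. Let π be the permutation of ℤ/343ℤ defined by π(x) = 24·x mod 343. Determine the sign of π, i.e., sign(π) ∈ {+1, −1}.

-1

Orbit of 90 under x↦24x: [90, 102, 47, 99, 318, 86, 6]… (length divides ord_343(24)).
Cycle lengths of π_24 on ℤ/343ℤ: [294, 42, 6, 1]; 4 cycles in total.
sign(π) = (−1)^{n − #cycles} = (−1)^{343−4} = (−1)^339 = -1.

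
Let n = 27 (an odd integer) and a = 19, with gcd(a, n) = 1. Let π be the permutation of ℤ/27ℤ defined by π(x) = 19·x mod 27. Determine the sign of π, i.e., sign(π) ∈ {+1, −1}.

Start at x=1: 1 → 19 → 10 → 1 (one orbit).
Cycle type of π: 3×6 + 1×9; total 15 cycles.
27 − 15 = 12 transpositions; sign(π) = (−1)^12 = +1.

+1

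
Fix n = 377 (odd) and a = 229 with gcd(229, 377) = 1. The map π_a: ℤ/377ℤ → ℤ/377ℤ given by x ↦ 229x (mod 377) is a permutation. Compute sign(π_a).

Start at x=207: 207 → 278 → 326 → 8 → 324 → 304 → 248 → … (one orbit).
π_229 has 17 disjoint cycles with lengths [28, 28, 28, 28, 28, 28, 28, 28, 28, 28, 28, 28, 28, 4, 4, 4, 1] on {0,…,376}.
17 cycles on 377: each ℓ→(−1)^(ℓ−1), product (−1)^360 = +1.
The Jacobi symbol (229|377) = +1 (Zolotarev) agrees.

+1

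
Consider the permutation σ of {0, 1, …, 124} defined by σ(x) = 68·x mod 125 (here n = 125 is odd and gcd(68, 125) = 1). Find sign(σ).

Orbit of 57 under x↦68x: [57, 1, 68, 124]… (length divides ord_125(68)).
32 cycles of lengths [4, 4, 4, 4, 4, 4, 4, 4, 4, 4, 4, 4, 4, 4, 4, 4, 4, 4, 4, 4, 4, 4, 4, 4, 4, 4, 4, 4, 4, 4, 4, 1].
n − c = 125 − 32 = 93; sign = (−1)^93 = -1.
Check: (68/125) = -1 by Zolotarev.

-1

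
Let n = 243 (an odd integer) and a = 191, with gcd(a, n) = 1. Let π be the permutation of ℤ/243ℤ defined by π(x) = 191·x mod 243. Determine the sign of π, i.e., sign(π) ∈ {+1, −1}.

-1

Orbit of 218 under x↦191x: [218, 85, 197, 205, 32, 37, 20]… (length divides ord_243(191)).
6 cycles of lengths [162, 54, 18, 6, 2, 1].
Σ(ℓ_i−1) = 243−6 = 237; sign = (−1)^237 = -1.
The Jacobi symbol (191|243) = -1 (Zolotarev) agrees.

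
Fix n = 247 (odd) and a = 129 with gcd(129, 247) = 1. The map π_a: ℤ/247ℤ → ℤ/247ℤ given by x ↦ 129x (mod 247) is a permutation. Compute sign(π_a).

-1

Start at x=118: 118 → 155 → 235 → 181 → 131 → 103 → 196 → … (one orbit).
Cycle type of π: 18×13 + 2×6 + 1; total 20 cycles.
sign(π) = (−1)^{n − #cycles} = (−1)^{247−20} = (−1)^227 = -1.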